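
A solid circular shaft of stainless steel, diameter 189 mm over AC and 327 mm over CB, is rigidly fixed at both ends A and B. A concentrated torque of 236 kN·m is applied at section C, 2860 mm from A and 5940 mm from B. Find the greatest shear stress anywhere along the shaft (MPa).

33.5 MPa

Compatibility: T_A·a/J_AC = T_B·b/J_CB with T_A + T_B = T₀.
J_AC = 1.25×10^-4 m⁴, J_CB = 1.12×10^-3 m⁴, so T_A = T₀·(J_AC/a)/((J_AC/a)+(J_CB/b)) = 44410 N·m, T_B = 191600 N·m.
τ in each portion: τ_AC = 3.35×10^7 Pa, τ_CB = 2.79×10^7 Pa; maximum is in AC.
τ_max = T_AC·r/J = 44410·0.0945/1.25×10^-4 = 3.350×10^7 Pa.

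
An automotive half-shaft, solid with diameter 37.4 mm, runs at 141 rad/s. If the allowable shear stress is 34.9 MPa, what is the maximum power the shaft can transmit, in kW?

J = πd⁴/32 = π(0.0374)⁴/32 = 1.921×10^-7 m⁴.
T_max = τ_allow·J/r = 3.49×10^7 × 1.921×10^-7 / 0.0187 = 358.5 N·m.
ω = 141 rad/s, so P_max = T_max·ω = 5.055×10^4 W.

50.5 kW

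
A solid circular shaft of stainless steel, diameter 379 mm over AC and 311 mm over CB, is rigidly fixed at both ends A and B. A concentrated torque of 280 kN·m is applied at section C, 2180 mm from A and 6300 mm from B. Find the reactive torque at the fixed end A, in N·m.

Compatibility: T_A·a/J_AC = T_B·b/J_CB with T_A + T_B = T₀.
J_AC = 2.03×10^-3 m⁴, J_CB = 9.18×10^-4 m⁴, so T_A = T₀·(J_AC/a)/((J_AC/a)+(J_CB/b)) = 242000 N·m, T_B = 37970 N·m.

242000 N·m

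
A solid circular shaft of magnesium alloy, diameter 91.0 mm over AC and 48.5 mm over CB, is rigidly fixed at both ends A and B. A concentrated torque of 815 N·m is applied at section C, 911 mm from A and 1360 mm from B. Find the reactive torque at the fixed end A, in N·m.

Compatibility: T_A·a/J_AC = T_B·b/J_CB with T_A + T_B = T₀.
J_AC = 6.73×10^-6 m⁴, J_CB = 5.43×10^-7 m⁴, so T_A = T₀·(J_AC/a)/((J_AC/a)+(J_CB/b)) = 773.2 N·m, T_B = 41.79 N·m.

773 N·m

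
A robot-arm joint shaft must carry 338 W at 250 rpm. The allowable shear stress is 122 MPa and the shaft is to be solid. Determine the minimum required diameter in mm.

8.14 mm

ω = 2π·250/60 = 26.18 rad/s, so T = P/ω = 338 / 26.18 = 12.91 N·m.
For a solid shaft τ_max = 16T/(πd³), so d = (16T/(π τ_allow))^(1/3) = (16·12.91/(π·1.22×10^8))^(1/3) = 0.008138 m.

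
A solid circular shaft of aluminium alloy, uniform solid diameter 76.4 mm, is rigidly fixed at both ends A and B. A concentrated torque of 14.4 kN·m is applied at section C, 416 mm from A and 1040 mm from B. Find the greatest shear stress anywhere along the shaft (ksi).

17.0 ksi

With uniform GJ and both ends fixed, compatibility θ_AC = θ_CB gives T_A·a = T_B·b, together with T_A + T_B = T₀.
T_A = T₀·b/(a+b) = 14400·1040/1456 = 10290 N·m; T_B = 4114 N·m.
τ in each portion: τ_AC = 1.17×10^8 Pa, τ_CB = 4.70×10^7 Pa; maximum is in AC.
τ_max = T_AC·r/J = 10290·0.0382/3.34×10^-6 = 1.175×10^8 Pa.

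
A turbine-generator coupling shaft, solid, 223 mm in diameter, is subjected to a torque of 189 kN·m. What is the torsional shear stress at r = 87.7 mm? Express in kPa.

68300 kPa

J = πd⁴/32 = π(0.223)⁴/32 = 2.428×10^-4 m⁴.
Shear stress varies linearly with radius: τ = T·r/J = 189000 × 0.0877 / 2.428×10^-4 = 6.827×10^7 Pa.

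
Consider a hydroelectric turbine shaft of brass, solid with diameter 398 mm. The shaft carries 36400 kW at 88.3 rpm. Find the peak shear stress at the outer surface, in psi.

46100 psi

ω = 2π·88.3/60 = 9.247 rad/s, so T = P/ω = 36400×10³ / 9.247 = 3.937e6 N·m.
J = πd⁴/32 = π(0.398)⁴/32 = 2.463×10^-3 m⁴.
τ_max = T·r/J = 3.937e6 × 0.199 / 2.463×10^-3 = 3.180×10^8 Pa.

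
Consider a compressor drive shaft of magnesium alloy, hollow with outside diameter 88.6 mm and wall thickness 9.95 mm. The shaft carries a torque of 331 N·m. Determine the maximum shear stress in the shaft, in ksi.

J = π(d_o⁴ − d_i⁴)/32 = π(0.0886⁴ − 0.0687⁴)/32 = 3.863×10^-6 m⁴.
τ_max = T·r/J = 331.0 × 0.0443 / 3.863×10^-6 = 3.796×10^6 Pa.

0.551 ksi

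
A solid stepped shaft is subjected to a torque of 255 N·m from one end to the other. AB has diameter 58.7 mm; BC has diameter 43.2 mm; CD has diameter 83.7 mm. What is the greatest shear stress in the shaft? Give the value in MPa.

Under the same torque, τ_max = 16T/(πd³) is largest where d is smallest — segment BC (d = 43.2 mm).
τ_max = 16·255.0/(π·(0.0432)³) = 1.611×10^7 Pa.

16.1 MPa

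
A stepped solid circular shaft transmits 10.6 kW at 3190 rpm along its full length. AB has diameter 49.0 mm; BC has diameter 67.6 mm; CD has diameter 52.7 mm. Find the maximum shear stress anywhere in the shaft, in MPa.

1.37 MPa

ω = 2π·3190/60 = 334.1 rad/s, so T = P/ω = 10.6×10³ / 334.1 = 31.73 N·m.
Under the same torque, τ_max = 16T/(πd³) is largest where d is smallest — segment AB (d = 49.0 mm).
τ_max = 16·31.73/(π·(0.0490)³) = 1.374×10^6 Pa.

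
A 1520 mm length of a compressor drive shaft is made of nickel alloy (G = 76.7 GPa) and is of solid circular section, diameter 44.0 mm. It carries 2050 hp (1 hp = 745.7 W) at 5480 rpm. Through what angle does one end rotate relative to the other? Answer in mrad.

ω = 2π·5480/60 = 573.9 rad/s, so T = P/ω = 2050×745.7 / 573.9 = 2664 N·m.
J = πd⁴/32 = π(0.0440)⁴/32 = 3.680×10^-7 m⁴.
θ = T·L/(G·J) = 2664 × 1.52 / (76.7×10⁹ × 3.680×10^-7) = 0.1435 rad.

143 mrad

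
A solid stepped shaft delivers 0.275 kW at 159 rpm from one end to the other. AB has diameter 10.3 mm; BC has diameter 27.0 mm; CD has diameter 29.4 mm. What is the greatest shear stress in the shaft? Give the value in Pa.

7.70e7 Pa

ω = 2π·159/60 = 16.65 rad/s, so T = P/ω = 0.275×10³ / 16.65 = 16.52 N·m.
Under the same torque, τ_max = 16T/(πd³) is largest where d is smallest — segment AB (d = 10.3 mm).
τ_max = 16·16.52/(π·(0.0103)³) = 7.698×10^7 Pa.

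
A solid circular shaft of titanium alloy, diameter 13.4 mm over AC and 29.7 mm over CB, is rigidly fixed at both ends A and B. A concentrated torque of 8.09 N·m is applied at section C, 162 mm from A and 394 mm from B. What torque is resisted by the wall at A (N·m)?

Compatibility: T_A·a/J_AC = T_B·b/J_CB with T_A + T_B = T₀.
J_AC = 3.17×10^-9 m⁴, J_CB = 7.64×10^-8 m⁴, so T_A = T₀·(J_AC/a)/((J_AC/a)+(J_CB/b)) = 0.7407 N·m, T_B = 7.349 N·m.

0.741 N·m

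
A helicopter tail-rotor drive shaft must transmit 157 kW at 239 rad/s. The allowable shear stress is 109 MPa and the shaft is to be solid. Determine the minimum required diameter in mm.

31.3 mm

ω = 239 rad/s, so T = P/ω = 157×10³ / 239.0 = 656.9 N·m.
For a solid shaft τ_max = 16T/(πd³), so d = (16T/(π τ_allow))^(1/3) = (16·656.9/(π·1.09×10^8))^(1/3) = 0.03131 m.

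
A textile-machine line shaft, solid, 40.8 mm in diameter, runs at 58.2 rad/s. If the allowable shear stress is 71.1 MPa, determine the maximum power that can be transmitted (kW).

J = πd⁴/32 = π(0.0408)⁴/32 = 2.720×10^-7 m⁴.
T_max = τ_allow·J/r = 7.11×10^7 × 2.720×10^-7 / 0.0204 = 948.2 N·m.
ω = 58.2 rad/s, so P_max = T_max·ω = 5.518×10^4 W.

55.2 kW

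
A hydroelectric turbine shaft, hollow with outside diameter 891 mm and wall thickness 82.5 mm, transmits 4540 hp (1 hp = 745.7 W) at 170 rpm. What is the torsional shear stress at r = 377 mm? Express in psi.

ω = 2π·170/60 = 17.80 rad/s, so T = P/ω = 4540×745.7 / 17.80 = 190200 N·m.
J = π(d_o⁴ − d_i⁴)/32 = π(0.891⁴ − 0.726⁴)/32 = 0.03460 m⁴.
Shear stress varies linearly with radius: τ = T·r/J = 190200 × 0.377 / 0.03460 = 2.072×10^6 Pa.

301 psi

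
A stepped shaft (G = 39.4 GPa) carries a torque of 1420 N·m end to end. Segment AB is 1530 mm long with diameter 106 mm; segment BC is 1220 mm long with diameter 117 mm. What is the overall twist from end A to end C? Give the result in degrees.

J_AB = π(0.106)⁴/32 = 1.24×10^-5 m⁴; J_BC = π(0.117)⁴/32 = 1.84×10^-5 m⁴.
θ = (T/G)·Σ L_i/J_i = (1420/39.4×10⁹)·(1.53/1.24×10^-5 + 1.22/1.84×10^-5) = 6.839×10^-3 rad.

0.392°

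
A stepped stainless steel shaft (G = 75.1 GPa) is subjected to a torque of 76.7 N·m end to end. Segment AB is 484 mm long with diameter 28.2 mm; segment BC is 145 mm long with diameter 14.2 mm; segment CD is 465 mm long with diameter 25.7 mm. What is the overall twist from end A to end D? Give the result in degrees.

J_AB = π(0.0282)⁴/32 = 6.21×10^-8 m⁴; J_BC = π(0.0142)⁴/32 = 3.99×10^-9 m⁴; J_CD = π(0.0257)⁴/32 = 4.28×10^-8 m⁴.
θ = (T/G)·Σ L_i/J_i = (76.70/75.1×10⁹)·(0.484/6.21×10^-8 + 0.145/3.99×10^-9 + 0.465/4.28×10^-8) = 0.05615 rad.

3.22°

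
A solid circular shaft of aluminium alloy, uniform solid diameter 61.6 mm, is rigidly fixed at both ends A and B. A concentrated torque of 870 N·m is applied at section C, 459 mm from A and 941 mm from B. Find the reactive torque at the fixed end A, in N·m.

With uniform GJ and both ends fixed, compatibility θ_AC = θ_CB gives T_A·a = T_B·b, together with T_A + T_B = T₀.
T_A = T₀·b/(a+b) = 870.0·941/1400 = 584.8 N·m; T_B = 285.2 N·m.

585 N·m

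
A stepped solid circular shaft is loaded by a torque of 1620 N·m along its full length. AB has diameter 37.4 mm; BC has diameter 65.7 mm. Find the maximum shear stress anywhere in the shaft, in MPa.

158 MPa

Under the same torque, τ_max = 16T/(πd³) is largest where d is smallest — segment AB (d = 37.4 mm).
τ_max = 16·1620/(π·(0.0374)³) = 1.577×10^8 Pa.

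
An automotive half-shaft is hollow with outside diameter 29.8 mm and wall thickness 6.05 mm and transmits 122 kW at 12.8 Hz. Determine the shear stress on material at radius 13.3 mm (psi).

43200 psi

ω = 2π·12.8 = 80.42 rad/s, so T = P/ω = 122×10³ / 80.42 = 1517 N·m.
J = π(d_o⁴ − d_i⁴)/32 = π(0.0298⁴ − 0.0177⁴)/32 = 6.779×10^-8 m⁴.
Shear stress varies linearly with radius: τ = T·r/J = 1517 × 0.0133 / 6.779×10^-8 = 2.976×10^8 Pa.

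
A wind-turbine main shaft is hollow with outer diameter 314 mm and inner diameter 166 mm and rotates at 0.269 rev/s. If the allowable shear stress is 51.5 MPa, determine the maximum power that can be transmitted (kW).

488 kW

J = π(d_o⁴ − d_i⁴)/32 = π(0.314⁴ − 0.166⁴)/32 = 8.798×10^-4 m⁴.
T_max = τ_allow·J/r = 5.15×10^7 × 8.798×10^-4 / 0.157 = 288600 N·m.
ω = 2π·0.269 = 1.690 rad/s, so P_max = T_max·ω = 4.878×10^5 W.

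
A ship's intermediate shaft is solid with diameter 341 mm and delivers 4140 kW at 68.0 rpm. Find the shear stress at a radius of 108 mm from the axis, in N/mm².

47.3 N/mm²

ω = 2π·68.0/60 = 7.121 rad/s, so T = P/ω = 4140×10³ / 7.121 = 581400 N·m.
J = πd⁴/32 = π(0.341)⁴/32 = 1.327×10^-3 m⁴.
Shear stress varies linearly with radius: τ = T·r/J = 581400 × 0.108 / 1.327×10^-3 = 4.730×10^7 Pa.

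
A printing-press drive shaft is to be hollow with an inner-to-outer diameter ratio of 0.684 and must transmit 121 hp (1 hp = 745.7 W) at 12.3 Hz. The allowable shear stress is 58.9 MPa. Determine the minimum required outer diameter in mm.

ω = 2π·12.3 = 77.28 rad/s, so T = P/ω = 121×745.7 / 77.28 = 1168 N·m.
For a hollow shaft with d_i/d_o = 0.684: τ_max = 16T/(π d_o³ (1−k⁴)), so d_o = [16T/(π τ_allow (1−k⁴))]^(1/3) = [16·1168/(π·5.89×10^7·0.7811)]^(1/3) = 0.05056 m.

50.6 mm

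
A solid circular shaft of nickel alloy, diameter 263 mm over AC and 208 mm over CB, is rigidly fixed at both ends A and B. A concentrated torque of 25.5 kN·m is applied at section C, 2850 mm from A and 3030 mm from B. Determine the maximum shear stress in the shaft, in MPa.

Compatibility: T_A·a/J_AC = T_B·b/J_CB with T_A + T_B = T₀.
J_AC = 4.70×10^-4 m⁴, J_CB = 1.84×10^-4 m⁴, so T_A = T₀·(J_AC/a)/((J_AC/a)+(J_CB/b)) = 18640 N·m, T_B = 6859 N·m.
τ in each portion: τ_AC = 5.22×10^6 Pa, τ_CB = 3.88×10^6 Pa; maximum is in AC.
τ_max = T_AC·r/J = 18640·0.132/4.70×10^-4 = 5.219×10^6 Pa.

5.22 MPa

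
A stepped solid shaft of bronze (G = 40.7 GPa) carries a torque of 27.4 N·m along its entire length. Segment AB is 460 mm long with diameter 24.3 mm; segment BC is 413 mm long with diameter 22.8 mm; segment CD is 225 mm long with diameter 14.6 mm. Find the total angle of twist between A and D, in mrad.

53.5 mrad

J_AB = π(0.0243)⁴/32 = 3.42×10^-8 m⁴; J_BC = π(0.0228)⁴/32 = 2.65×10^-8 m⁴; J_CD = π(0.0146)⁴/32 = 4.46×10^-9 m⁴.
θ = (T/G)·Σ L_i/J_i = (27.40/40.7×10⁹)·(0.460/3.42×10^-8 + 0.413/2.65×10^-8 + 0.225/4.46×10^-9) = 0.05348 rad.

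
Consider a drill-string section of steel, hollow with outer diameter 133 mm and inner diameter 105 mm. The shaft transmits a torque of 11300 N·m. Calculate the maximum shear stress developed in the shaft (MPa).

40.0 MPa

J = π(d_o⁴ − d_i⁴)/32 = π(0.133⁴ − 0.105⁴)/32 = 1.879×10^-5 m⁴.
τ_max = T·r/J = 11300 × 0.0665 / 1.879×10^-5 = 4.000×10^7 Pa.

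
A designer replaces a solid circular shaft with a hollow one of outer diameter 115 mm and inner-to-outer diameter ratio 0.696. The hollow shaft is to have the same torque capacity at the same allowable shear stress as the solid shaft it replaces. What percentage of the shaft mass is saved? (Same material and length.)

Equal τ_max and T ⇒ the solid shaft needs d_s³ = d_o³(1−k⁴), so d_s = 115·(1−0.696⁴)^(1/3) = 105.2 mm.
Area ratio A_h/A_s = d_o²(1−k²)/d_s² = (1−k²)/(1−k⁴)^(2/3) = 0.6162.
Mass saving = 1 − 0.6162 = 38.4 %.

38.4 %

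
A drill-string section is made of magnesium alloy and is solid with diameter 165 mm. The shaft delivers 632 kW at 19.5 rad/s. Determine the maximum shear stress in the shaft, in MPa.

36.7 MPa

ω = 19.5 rad/s, so T = P/ω = 632×10³ / 19.50 = 32410 N·m.
J = πd⁴/32 = π(0.165)⁴/32 = 7.277×10^-5 m⁴.
τ_max = T·r/J = 32410 × 0.0825 / 7.277×10^-5 = 3.675×10^7 Pa.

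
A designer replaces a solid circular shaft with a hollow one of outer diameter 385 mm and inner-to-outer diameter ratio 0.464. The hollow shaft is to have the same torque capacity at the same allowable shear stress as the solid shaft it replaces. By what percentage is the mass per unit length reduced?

Equal τ_max and T ⇒ the solid shaft needs d_s³ = d_o³(1−k⁴), so d_s = 385·(1−0.464⁴)^(1/3) = 379.0 mm.
Area ratio A_h/A_s = d_o²(1−k²)/d_s² = (1−k²)/(1−k⁴)^(2/3) = 0.8099.
Mass saving = 1 − 0.8099 = 19.0 %.

19.0 %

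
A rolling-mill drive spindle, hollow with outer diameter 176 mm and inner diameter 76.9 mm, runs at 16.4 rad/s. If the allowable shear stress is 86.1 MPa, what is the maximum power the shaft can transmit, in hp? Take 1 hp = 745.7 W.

J = π(d_o⁴ − d_i⁴)/32 = π(0.176⁴ − 0.0769⁴)/32 = 9.077×10^-5 m⁴.
T_max = τ_allow·J/r = 8.61×10^7 × 9.077×10^-5 / 0.0880 = 88810 N·m.
ω = 16.4 rad/s, so P_max = T_max·ω = 1.456×10^6 W.

1950 hp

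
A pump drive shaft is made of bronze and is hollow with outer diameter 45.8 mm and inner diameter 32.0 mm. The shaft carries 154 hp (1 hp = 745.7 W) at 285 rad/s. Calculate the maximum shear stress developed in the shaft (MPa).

ω = 285 rad/s, so T = P/ω = 154×745.7 / 285.0 = 402.9 N·m.
J = π(d_o⁴ − d_i⁴)/32 = π(0.0458⁴ − 0.0320⁴)/32 = 3.290×10^-7 m⁴.
τ_max = T·r/J = 402.9 × 0.0229 / 3.290×10^-7 = 2.804×10^7 Pa.

28.0 MPa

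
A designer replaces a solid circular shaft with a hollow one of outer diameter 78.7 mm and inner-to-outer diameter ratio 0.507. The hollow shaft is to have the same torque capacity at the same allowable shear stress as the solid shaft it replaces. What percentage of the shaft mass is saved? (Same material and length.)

22.2 %

Equal τ_max and T ⇒ the solid shaft needs d_s³ = d_o³(1−k⁴), so d_s = 78.7·(1−0.507⁴)^(1/3) = 76.93 mm.
Area ratio A_h/A_s = d_o²(1−k²)/d_s² = (1−k²)/(1−k⁴)^(2/3) = 0.7776.
Mass saving = 1 − 0.7776 = 22.2 %.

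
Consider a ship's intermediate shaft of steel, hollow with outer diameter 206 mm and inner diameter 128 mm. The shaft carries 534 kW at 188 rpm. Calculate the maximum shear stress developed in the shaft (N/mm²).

ω = 2π·188/60 = 19.69 rad/s, so T = P/ω = 534×10³ / 19.69 = 27120 N·m.
J = π(d_o⁴ − d_i⁴)/32 = π(0.206⁴ − 0.128⁴)/32 = 1.504×10^-4 m⁴.
τ_max = T·r/J = 27120 × 0.103 / 1.504×10^-4 = 1.857×10^7 Pa.

18.6 N/mm²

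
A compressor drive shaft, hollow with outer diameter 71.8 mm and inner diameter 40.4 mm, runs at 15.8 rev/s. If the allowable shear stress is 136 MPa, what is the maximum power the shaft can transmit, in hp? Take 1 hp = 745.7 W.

J = π(d_o⁴ − d_i⁴)/32 = π(0.0718⁴ − 0.0404⁴)/32 = 2.348×10^-6 m⁴.
T_max = τ_allow·J/r = 1.36×10^8 × 2.348×10^-6 / 0.0359 = 8893 N·m.
ω = 2π·15.8 = 99.27 rad/s, so P_max = T_max·ω = 8.829×10^5 W.

1180 hp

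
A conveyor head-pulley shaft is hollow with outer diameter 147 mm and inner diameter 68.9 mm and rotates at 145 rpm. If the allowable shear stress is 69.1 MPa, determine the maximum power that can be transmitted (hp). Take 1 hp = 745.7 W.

J = π(d_o⁴ − d_i⁴)/32 = π(0.147⁴ − 0.0689⁴)/32 = 4.363×10^-5 m⁴.
T_max = τ_allow·J/r = 6.91×10^7 × 4.363×10^-5 / 0.0735 = 41020 N·m.
ω = 2π·145/60 = 15.18 rad/s, so P_max = T_max·ω = 6.228×10^5 W.

835 hp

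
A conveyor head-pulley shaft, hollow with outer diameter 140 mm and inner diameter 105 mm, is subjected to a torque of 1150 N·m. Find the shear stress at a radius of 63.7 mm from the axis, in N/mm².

J = π(d_o⁴ − d_i⁴)/32 = π(0.140⁴ − 0.105⁴)/32 = 2.578×10^-5 m⁴.
Shear stress varies linearly with radius: τ = T·r/J = 1150 × 0.0637 / 2.578×10^-5 = 2.841×10^6 Pa.

2.84 N/mm²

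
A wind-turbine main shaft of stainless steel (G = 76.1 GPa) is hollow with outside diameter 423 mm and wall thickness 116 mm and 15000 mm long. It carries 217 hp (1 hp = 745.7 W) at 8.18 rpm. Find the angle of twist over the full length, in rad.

ω = 2π·8.18/60 = 0.8566 rad/s, so T = P/ω = 217×745.7 / 0.8566 = 188900 N·m.
J = π(d_o⁴ − d_i⁴)/32 = π(0.423⁴ − 0.191⁴)/32 = 3.012×10^-3 m⁴.
θ = T·L/(G·J) = 188900 × 15.0 / (76.1×10⁹ × 3.012×10^-3) = 0.01236 rad.

0.0124 rad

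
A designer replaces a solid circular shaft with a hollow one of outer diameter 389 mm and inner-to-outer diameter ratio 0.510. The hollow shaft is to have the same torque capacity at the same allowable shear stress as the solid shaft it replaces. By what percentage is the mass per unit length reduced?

Equal τ_max and T ⇒ the solid shaft needs d_s³ = d_o³(1−k⁴), so d_s = 389·(1−0.510⁴)^(1/3) = 380.0 mm.
Area ratio A_h/A_s = d_o²(1−k²)/d_s² = (1−k²)/(1−k⁴)^(2/3) = 0.7753.
Mass saving = 1 − 0.7753 = 22.5 %.

22.5 %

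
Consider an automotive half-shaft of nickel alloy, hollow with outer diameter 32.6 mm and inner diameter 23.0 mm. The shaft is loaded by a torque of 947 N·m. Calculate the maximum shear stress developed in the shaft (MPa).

J = π(d_o⁴ − d_i⁴)/32 = π(0.0326⁴ − 0.0230⁴)/32 = 8.341×10^-8 m⁴.
τ_max = T·r/J = 947.0 × 0.0163 / 8.341×10^-8 = 1.851×10^8 Pa.

185 MPa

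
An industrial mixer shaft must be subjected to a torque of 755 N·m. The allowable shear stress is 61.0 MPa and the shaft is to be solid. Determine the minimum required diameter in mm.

39.8 mm

For a solid shaft τ_max = 16T/(πd³), so d = (16T/(π τ_allow))^(1/3) = (16·755.0/(π·6.10×10^7))^(1/3) = 0.03980 m.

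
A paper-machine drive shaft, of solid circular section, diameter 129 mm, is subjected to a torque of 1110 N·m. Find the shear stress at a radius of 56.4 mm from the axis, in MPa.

J = πd⁴/32 = π(0.129)⁴/32 = 2.719×10^-5 m⁴.
Shear stress varies linearly with radius: τ = T·r/J = 1110 × 0.0564 / 2.719×10^-5 = 2.303×10^6 Pa.

2.30 MPa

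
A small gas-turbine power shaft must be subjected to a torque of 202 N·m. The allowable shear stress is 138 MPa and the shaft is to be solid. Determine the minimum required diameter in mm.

For a solid shaft τ_max = 16T/(πd³), so d = (16T/(π τ_allow))^(1/3) = (16·202.0/(π·1.38×10^8))^(1/3) = 0.01954 m.

19.5 mm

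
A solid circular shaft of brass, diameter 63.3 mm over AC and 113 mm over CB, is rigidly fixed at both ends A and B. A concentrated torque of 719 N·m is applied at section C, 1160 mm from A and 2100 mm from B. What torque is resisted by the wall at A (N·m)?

109 N·m

Compatibility: T_A·a/J_AC = T_B·b/J_CB with T_A + T_B = T₀.
J_AC = 1.58×10^-6 m⁴, J_CB = 1.60×10^-5 m⁴, so T_A = T₀·(J_AC/a)/((J_AC/a)+(J_CB/b)) = 108.8 N·m, T_B = 610.2 N·m.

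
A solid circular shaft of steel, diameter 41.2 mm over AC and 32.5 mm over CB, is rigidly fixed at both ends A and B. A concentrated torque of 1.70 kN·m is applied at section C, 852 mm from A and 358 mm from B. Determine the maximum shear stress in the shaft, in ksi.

Compatibility: T_A·a/J_AC = T_B·b/J_CB with T_A + T_B = T₀.
J_AC = 2.83×10^-7 m⁴, J_CB = 1.10×10^-7 m⁴, so T_A = T₀·(J_AC/a)/((J_AC/a)+(J_CB/b)) = 884.7 N·m, T_B = 815.3 N·m.
τ in each portion: τ_AC = 6.44×10^7 Pa, τ_CB = 1.21×10^8 Pa; maximum is in CB.
τ_max = T_CB·r/J = 815.3·0.0163/1.10×10^-7 = 1.210×10^8 Pa.

17.5 ksi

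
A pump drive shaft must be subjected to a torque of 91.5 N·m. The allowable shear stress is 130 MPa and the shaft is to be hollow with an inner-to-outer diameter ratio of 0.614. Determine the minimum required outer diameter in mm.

For a hollow shaft with d_i/d_o = 0.614: τ_max = 16T/(π d_o³ (1−k⁴)), so d_o = [16T/(π τ_allow (1−k⁴))]^(1/3) = [16·91.50/(π·1.30×10^8·0.8579)]^(1/3) = 0.01611 m.

16.1 mm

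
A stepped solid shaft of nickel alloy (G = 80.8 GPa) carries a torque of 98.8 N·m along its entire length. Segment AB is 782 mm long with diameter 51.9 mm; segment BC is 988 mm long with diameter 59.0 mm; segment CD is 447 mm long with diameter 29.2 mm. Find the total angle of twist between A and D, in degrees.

J_AB = π(0.0519)⁴/32 = 7.12×10^-7 m⁴; J_BC = π(0.0590)⁴/32 = 1.19×10^-6 m⁴; J_CD = π(0.0292)⁴/32 = 7.14×10^-8 m⁴.
θ = (T/G)·Σ L_i/J_i = (98.80/80.8×10⁹)·(0.782/7.12×10^-7 + 0.988/1.19×10^-6 + 0.447/7.14×10^-8) = 0.01002 rad.

0.574°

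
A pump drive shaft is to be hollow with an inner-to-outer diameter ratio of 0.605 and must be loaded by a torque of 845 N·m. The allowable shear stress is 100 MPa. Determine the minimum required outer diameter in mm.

36.8 mm

For a hollow shaft with d_i/d_o = 0.605: τ_max = 16T/(π d_o³ (1−k⁴)), so d_o = [16T/(π τ_allow (1−k⁴))]^(1/3) = [16·845.0/(π·1.00×10^8·0.8660)]^(1/3) = 0.03676 m.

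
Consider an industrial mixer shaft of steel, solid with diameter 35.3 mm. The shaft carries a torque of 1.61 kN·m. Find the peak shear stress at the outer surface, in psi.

J = πd⁴/32 = π(0.0353)⁴/32 = 1.524×10^-7 m⁴.
τ_max = T·r/J = 1610 × 0.0176 / 1.524×10^-7 = 1.864×10^8 Pa.

27000 psi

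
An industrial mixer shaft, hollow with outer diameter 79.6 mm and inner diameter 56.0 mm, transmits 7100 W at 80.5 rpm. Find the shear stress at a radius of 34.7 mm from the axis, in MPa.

ω = 2π·80.5/60 = 8.430 rad/s, so T = P/ω = 7100 / 8.430 = 842.2 N·m.
J = π(d_o⁴ − d_i⁴)/32 = π(0.0796⁴ − 0.0560⁴)/32 = 2.976×10^-6 m⁴.
Shear stress varies linearly with radius: τ = T·r/J = 842.2 × 0.0347 / 2.976×10^-6 = 9.821×10^6 Pa.

9.82 MPa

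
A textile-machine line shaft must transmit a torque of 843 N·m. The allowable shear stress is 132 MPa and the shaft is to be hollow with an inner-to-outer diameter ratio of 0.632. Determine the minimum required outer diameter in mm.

For a hollow shaft with d_i/d_o = 0.632: τ_max = 16T/(π d_o³ (1−k⁴)), so d_o = [16T/(π τ_allow (1−k⁴))]^(1/3) = [16·843.0/(π·1.32×10^8·0.8405)]^(1/3) = 0.03382 m.

33.8 mm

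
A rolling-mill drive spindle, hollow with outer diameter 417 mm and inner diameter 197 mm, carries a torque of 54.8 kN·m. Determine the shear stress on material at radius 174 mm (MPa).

J = π(d_o⁴ − d_i⁴)/32 = π(0.417⁴ − 0.197⁴)/32 = 2.821×10^-3 m⁴.
Shear stress varies linearly with radius: τ = T·r/J = 54800 × 0.174 / 2.821×10^-3 = 3.380×10^6 Pa.

3.38 MPa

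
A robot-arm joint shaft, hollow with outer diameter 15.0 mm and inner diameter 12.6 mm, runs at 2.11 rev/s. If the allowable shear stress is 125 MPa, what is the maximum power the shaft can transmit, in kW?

0.551 kW

J = π(d_o⁴ − d_i⁴)/32 = π(0.0150⁴ − 0.0126⁴)/32 = 2.496×10^-9 m⁴.
T_max = τ_allow·J/r = 1.25×10^8 × 2.496×10^-9 / 0.00750 = 41.59 N·m.
ω = 2π·2.11 = 13.26 rad/s, so P_max = T_max·ω = 551.4 W.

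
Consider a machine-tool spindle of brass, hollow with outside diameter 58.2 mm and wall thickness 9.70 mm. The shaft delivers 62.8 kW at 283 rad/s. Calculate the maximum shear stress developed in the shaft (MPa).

ω = 283 rad/s, so T = P/ω = 62.8×10³ / 283.0 = 221.9 N·m.
J = π(d_o⁴ − d_i⁴)/32 = π(0.0582⁴ − 0.0388⁴)/32 = 9.039×10^-7 m⁴.
τ_max = T·r/J = 221.9 × 0.0291 / 9.039×10^-7 = 7.144×10^6 Pa.

7.14 MPa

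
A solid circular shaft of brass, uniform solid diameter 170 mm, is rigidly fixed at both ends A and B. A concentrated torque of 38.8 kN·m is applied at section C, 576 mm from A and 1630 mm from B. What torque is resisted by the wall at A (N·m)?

28700 N·m

With uniform GJ and both ends fixed, compatibility θ_AC = θ_CB gives T_A·a = T_B·b, together with T_A + T_B = T₀.
T_A = T₀·b/(a+b) = 38800·1630/2206 = 28670 N·m; T_B = 10130 N·m.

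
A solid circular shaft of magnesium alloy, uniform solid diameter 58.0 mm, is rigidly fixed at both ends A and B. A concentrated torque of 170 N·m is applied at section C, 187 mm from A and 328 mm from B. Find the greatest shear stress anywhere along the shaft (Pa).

2.83e6 Pa

With uniform GJ and both ends fixed, compatibility θ_AC = θ_CB gives T_A·a = T_B·b, together with T_A + T_B = T₀.
T_A = T₀·b/(a+b) = 170.0·328/515.0 = 108.3 N·m; T_B = 61.73 N·m.
τ in each portion: τ_AC = 2.83×10^6 Pa, τ_CB = 1.61×10^6 Pa; maximum is in AC.
τ_max = T_AC·r/J = 108.3·0.0290/1.11×10^-6 = 2.826×10^6 Pa.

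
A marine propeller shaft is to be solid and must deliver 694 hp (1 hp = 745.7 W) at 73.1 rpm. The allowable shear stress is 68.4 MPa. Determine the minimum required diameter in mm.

171 mm

ω = 2π·73.1/60 = 7.655 rad/s, so T = P/ω = 694×745.7 / 7.655 = 67600 N·m.
For a solid shaft τ_max = 16T/(πd³), so d = (16T/(π τ_allow))^(1/3) = (16·67600/(π·6.84×10^7))^(1/3) = 0.1714 m.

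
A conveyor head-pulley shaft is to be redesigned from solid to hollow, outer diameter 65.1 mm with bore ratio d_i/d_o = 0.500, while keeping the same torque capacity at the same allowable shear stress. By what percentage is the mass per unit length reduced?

21.7 %

Equal τ_max and T ⇒ the solid shaft needs d_s³ = d_o³(1−k⁴), so d_s = 65.1·(1−0.500⁴)^(1/3) = 63.71 mm.
Area ratio A_h/A_s = d_o²(1−k²)/d_s² = (1−k²)/(1−k⁴)^(2/3) = 0.7830.
Mass saving = 1 − 0.7830 = 21.7 %.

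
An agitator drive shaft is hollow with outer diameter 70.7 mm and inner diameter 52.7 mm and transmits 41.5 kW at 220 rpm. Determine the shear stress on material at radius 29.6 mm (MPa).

ω = 2π·220/60 = 23.04 rad/s, so T = P/ω = 41.5×10³ / 23.04 = 1801 N·m.
J = π(d_o⁴ − d_i⁴)/32 = π(0.0707⁴ − 0.0527⁴)/32 = 1.696×10^-6 m⁴.
Shear stress varies linearly with radius: τ = T·r/J = 1801 × 0.0296 / 1.696×10^-6 = 3.145×10^7 Pa.

31.4 MPa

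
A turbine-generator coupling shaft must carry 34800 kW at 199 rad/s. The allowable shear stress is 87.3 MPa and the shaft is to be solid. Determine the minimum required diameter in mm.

ω = 199 rad/s, so T = P/ω = 34800×10³ / 199.0 = 174900 N·m.
For a solid shaft τ_max = 16T/(πd³), so d = (16T/(π τ_allow))^(1/3) = (16·174900/(π·8.73×10^7))^(1/3) = 0.2169 m.

217 mm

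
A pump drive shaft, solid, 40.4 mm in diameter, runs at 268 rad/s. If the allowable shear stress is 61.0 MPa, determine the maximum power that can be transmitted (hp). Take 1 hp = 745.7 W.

J = πd⁴/32 = π(0.0404)⁴/32 = 2.615×10^-7 m⁴.
T_max = τ_allow·J/r = 6.10×10^7 × 2.615×10^-7 / 0.0202 = 789.8 N·m.
ω = 268 rad/s, so P_max = T_max·ω = 2.117×10^5 W.

284 hp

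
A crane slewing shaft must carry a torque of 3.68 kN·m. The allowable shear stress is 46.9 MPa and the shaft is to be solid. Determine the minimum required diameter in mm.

73.7 mm

For a solid shaft τ_max = 16T/(πd³), so d = (16T/(π τ_allow))^(1/3) = (16·3680/(π·4.69×10^7))^(1/3) = 0.07366 m.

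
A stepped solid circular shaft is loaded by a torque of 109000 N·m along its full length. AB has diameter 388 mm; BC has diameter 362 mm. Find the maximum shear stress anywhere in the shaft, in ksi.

Under the same torque, τ_max = 16T/(πd³) is largest where d is smallest — segment BC (d = 362 mm).
τ_max = 16·109000/(π·(0.362)³) = 1.170×10^7 Pa.

1.70 ksi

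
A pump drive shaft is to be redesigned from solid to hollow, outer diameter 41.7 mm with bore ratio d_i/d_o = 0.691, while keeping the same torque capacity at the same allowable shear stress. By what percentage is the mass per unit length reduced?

37.9 %

Equal τ_max and T ⇒ the solid shaft needs d_s³ = d_o³(1−k⁴), so d_s = 41.7·(1−0.691⁴)^(1/3) = 38.25 mm.
Area ratio A_h/A_s = d_o²(1−k²)/d_s² = (1−k²)/(1−k⁴)^(2/3) = 0.6209.
Mass saving = 1 − 0.6209 = 37.9 %.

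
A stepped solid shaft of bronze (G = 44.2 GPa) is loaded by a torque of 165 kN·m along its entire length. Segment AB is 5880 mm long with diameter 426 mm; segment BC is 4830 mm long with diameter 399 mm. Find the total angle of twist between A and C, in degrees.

J_AB = π(0.426)⁴/32 = 3.23×10^-3 m⁴; J_BC = π(0.399)⁴/32 = 2.49×10^-3 m⁴.
θ = (T/G)·Σ L_i/J_i = (165000/44.2×10⁹)·(5.88/3.23×10^-3 + 4.83/2.49×10^-3) = 0.01404 rad.

0.804°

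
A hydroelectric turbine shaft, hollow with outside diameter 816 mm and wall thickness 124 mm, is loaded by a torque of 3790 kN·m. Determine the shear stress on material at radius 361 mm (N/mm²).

41.1 N/mm²

J = π(d_o⁴ − d_i⁴)/32 = π(0.816⁴ − 0.568⁴)/32 = 0.03331 m⁴.
Shear stress varies linearly with radius: τ = T·r/J = 3.790e6 × 0.361 / 0.03331 = 4.108×10^7 Pa.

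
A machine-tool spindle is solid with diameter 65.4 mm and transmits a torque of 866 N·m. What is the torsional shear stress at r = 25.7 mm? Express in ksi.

1.80 ksi

J = πd⁴/32 = π(0.0654)⁴/32 = 1.796×10^-6 m⁴.
Shear stress varies linearly with radius: τ = T·r/J = 866.0 × 0.0257 / 1.796×10^-6 = 1.239×10^7 Pa.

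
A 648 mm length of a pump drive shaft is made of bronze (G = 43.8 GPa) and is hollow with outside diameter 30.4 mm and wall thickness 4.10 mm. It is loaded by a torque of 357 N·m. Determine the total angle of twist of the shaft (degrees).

5.04°

J = π(d_o⁴ − d_i⁴)/32 = π(0.0304⁴ − 0.0222⁴)/32 = 6.000×10^-8 m⁴.
θ = T·L/(G·J) = 357.0 × 0.648 / (43.8×10⁹ × 6.000×10^-8) = 0.08802 rad.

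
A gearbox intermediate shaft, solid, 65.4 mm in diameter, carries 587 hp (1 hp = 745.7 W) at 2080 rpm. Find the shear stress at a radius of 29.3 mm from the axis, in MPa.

ω = 2π·2080/60 = 217.8 rad/s, so T = P/ω = 587×745.7 / 217.8 = 2010 N·m.
J = πd⁴/32 = π(0.0654)⁴/32 = 1.796×10^-6 m⁴.
Shear stress varies linearly with radius: τ = T·r/J = 2010 × 0.0293 / 1.796×10^-6 = 3.278×10^7 Pa.

32.8 MPa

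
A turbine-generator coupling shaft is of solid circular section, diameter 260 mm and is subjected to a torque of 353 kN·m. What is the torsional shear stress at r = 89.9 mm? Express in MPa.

J = πd⁴/32 = π(0.260)⁴/32 = 4.486×10^-4 m⁴.
Shear stress varies linearly with radius: τ = T·r/J = 353000 × 0.0899 / 4.486×10^-4 = 7.074×10^7 Pa.

70.7 MPa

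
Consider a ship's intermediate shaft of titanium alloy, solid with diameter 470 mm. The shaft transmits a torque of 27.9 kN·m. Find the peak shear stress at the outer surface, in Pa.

J = πd⁴/32 = π(0.470)⁴/32 = 4.791×10^-3 m⁴.
τ_max = T·r/J = 27900 × 0.235 / 4.791×10^-3 = 1.369×10^6 Pa.

1.37e6 Pa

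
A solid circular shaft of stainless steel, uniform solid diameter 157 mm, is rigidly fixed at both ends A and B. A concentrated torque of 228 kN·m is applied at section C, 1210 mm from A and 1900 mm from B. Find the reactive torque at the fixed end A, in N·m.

139000 N·m

With uniform GJ and both ends fixed, compatibility θ_AC = θ_CB gives T_A·a = T_B·b, together with T_A + T_B = T₀.
T_A = T₀·b/(a+b) = 228000·1900/3110 = 139300 N·m; T_B = 88710 N·m.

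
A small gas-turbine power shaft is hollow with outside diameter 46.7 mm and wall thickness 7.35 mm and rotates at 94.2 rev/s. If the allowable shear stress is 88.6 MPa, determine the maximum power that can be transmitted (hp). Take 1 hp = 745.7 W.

J = π(d_o⁴ − d_i⁴)/32 = π(0.0467⁴ − 0.0320⁴)/32 = 3.640×10^-7 m⁴.
T_max = τ_allow·J/r = 8.86×10^7 × 3.640×10^-7 / 0.0234 = 1381 N·m.
ω = 2π·94.2 = 591.9 rad/s, so P_max = T_max·ω = 8.175×10^5 W.

1100 hp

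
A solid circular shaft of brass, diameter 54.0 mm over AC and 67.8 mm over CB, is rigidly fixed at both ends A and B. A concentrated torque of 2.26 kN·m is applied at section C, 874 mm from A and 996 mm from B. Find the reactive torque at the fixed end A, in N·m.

711 N·m

Compatibility: T_A·a/J_AC = T_B·b/J_CB with T_A + T_B = T₀.
J_AC = 8.35×10^-7 m⁴, J_CB = 2.07×10^-6 m⁴, so T_A = T₀·(J_AC/a)/((J_AC/a)+(J_CB/b)) = 710.5 N·m, T_B = 1549 N·m.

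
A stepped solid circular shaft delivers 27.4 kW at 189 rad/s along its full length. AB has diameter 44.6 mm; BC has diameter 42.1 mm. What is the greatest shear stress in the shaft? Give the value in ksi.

1.44 ksi

ω = 189 rad/s, so T = P/ω = 27.4×10³ / 189.0 = 145.0 N·m.
Under the same torque, τ_max = 16T/(πd³) is largest where d is smallest — segment BC (d = 42.1 mm).
τ_max = 16·145.0/(π·(0.0421)³) = 9.895×10^6 Pa.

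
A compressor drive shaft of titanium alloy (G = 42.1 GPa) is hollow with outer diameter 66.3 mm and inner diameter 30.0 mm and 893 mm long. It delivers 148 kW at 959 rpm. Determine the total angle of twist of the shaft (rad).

0.0172 rad

ω = 2π·959/60 = 100.4 rad/s, so T = P/ω = 148×10³ / 100.4 = 1474 N·m.
J = π(d_o⁴ − d_i⁴)/32 = π(0.0663⁴ − 0.0300⁴)/32 = 1.817×10^-6 m⁴.
θ = T·L/(G·J) = 1474 × 0.893 / (42.1×10⁹ × 1.817×10^-6) = 0.01720 rad.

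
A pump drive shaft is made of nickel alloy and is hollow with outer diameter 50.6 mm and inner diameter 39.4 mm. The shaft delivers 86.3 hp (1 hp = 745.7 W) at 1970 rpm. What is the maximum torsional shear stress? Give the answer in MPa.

19.4 MPa

ω = 2π·1970/60 = 206.3 rad/s, so T = P/ω = 86.3×745.7 / 206.3 = 311.9 N·m.
J = π(d_o⁴ − d_i⁴)/32 = π(0.0506⁴ − 0.0394⁴)/32 = 4.070×10^-7 m⁴.
τ_max = T·r/J = 311.9 × 0.0253 / 4.070×10^-7 = 1.939×10^7 Pa.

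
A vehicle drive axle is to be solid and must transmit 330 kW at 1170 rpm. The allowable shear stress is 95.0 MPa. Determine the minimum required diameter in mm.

ω = 2π·1170/60 = 122.5 rad/s, so T = P/ω = 330×10³ / 122.5 = 2693 N·m.
For a solid shaft τ_max = 16T/(πd³), so d = (16T/(π τ_allow))^(1/3) = (16·2693/(π·9.50×10^7))^(1/3) = 0.05246 m.

52.5 mm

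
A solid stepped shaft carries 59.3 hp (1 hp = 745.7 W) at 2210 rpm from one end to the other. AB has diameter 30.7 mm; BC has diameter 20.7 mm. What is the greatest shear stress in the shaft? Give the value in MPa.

ω = 2π·2210/60 = 231.4 rad/s, so T = P/ω = 59.3×745.7 / 231.4 = 191.1 N·m.
Under the same torque, τ_max = 16T/(πd³) is largest where d is smallest — segment BC (d = 20.7 mm).
τ_max = 16·191.1/(π·(0.0207)³) = 1.097×10^8 Pa.

110 MPa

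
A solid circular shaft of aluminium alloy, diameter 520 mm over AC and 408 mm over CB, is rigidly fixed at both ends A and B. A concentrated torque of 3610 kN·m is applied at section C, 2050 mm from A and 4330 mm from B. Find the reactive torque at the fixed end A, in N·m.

Compatibility: T_A·a/J_AC = T_B·b/J_CB with T_A + T_B = T₀.
J_AC = 7.18×10^-3 m⁴, J_CB = 2.72×10^-3 m⁴, so T_A = T₀·(J_AC/a)/((J_AC/a)+(J_CB/b)) = 3.061e6 N·m, T_B = 549200 N·m.

3.06e6 N·m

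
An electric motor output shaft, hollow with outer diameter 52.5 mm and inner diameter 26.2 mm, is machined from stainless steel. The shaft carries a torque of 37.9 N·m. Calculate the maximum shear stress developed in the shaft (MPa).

J = π(d_o⁴ − d_i⁴)/32 = π(0.0525⁴ − 0.0262⁴)/32 = 6.996×10^-7 m⁴.
τ_max = T·r/J = 37.90 × 0.0262 / 6.996×10^-7 = 1.422×10^6 Pa.

1.42 MPa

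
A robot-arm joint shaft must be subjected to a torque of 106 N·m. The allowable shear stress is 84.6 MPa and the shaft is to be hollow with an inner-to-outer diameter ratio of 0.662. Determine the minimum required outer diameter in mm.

19.9 mm

For a hollow shaft with d_i/d_o = 0.662: τ_max = 16T/(π d_o³ (1−k⁴)), so d_o = [16T/(π τ_allow (1−k⁴))]^(1/3) = [16·106.0/(π·8.46×10^7·0.8079)]^(1/3) = 0.01991 m.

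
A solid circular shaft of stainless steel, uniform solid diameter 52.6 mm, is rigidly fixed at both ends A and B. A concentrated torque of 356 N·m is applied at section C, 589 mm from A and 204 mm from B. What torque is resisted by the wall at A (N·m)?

91.6 N·m

With uniform GJ and both ends fixed, compatibility θ_AC = θ_CB gives T_A·a = T_B·b, together with T_A + T_B = T₀.
T_A = T₀·b/(a+b) = 356.0·204/793.0 = 91.58 N·m; T_B = 264.4 N·m.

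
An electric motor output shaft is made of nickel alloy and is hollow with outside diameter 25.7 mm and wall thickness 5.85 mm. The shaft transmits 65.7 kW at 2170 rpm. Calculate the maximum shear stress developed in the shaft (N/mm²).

ω = 2π·2170/60 = 227.2 rad/s, so T = P/ω = 65.7×10³ / 227.2 = 289.1 N·m.
J = π(d_o⁴ − d_i⁴)/32 = π(0.0257⁴ − 0.0140⁴)/32 = 3.906×10^-8 m⁴.
τ_max = T·r/J = 289.1 × 0.0129 / 3.906×10^-8 = 9.512×10^7 Pa.

95.1 N/mm²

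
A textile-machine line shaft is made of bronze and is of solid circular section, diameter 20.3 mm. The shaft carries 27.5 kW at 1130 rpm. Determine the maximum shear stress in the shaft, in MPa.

141 MPa

ω = 2π·1130/60 = 118.3 rad/s, so T = P/ω = 27.5×10³ / 118.3 = 232.4 N·m.
J = πd⁴/32 = π(0.0203)⁴/32 = 1.667×10^-8 m⁴.
τ_max = T·r/J = 232.4 × 0.0102 / 1.667×10^-8 = 1.415×10^8 Pa.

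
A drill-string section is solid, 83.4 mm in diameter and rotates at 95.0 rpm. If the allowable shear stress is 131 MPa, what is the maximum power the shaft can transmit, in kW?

J = πd⁴/32 = π(0.0834)⁴/32 = 4.750×10^-6 m⁴.
T_max = τ_allow·J/r = 1.31×10^8 × 4.750×10^-6 / 0.0417 = 14920 N·m.
ω = 2π·95.0/60 = 9.948 rad/s, so P_max = T_max·ω = 1.484×10^5 W.

148 kW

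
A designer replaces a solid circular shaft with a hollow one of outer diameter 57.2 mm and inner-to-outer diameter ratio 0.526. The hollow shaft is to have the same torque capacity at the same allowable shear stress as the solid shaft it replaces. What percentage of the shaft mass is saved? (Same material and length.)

23.7 %

Equal τ_max and T ⇒ the solid shaft needs d_s³ = d_o³(1−k⁴), so d_s = 57.2·(1−0.526⁴)^(1/3) = 55.70 mm.
Area ratio A_h/A_s = d_o²(1−k²)/d_s² = (1−k²)/(1−k⁴)^(2/3) = 0.7628.
Mass saving = 1 − 0.7628 = 23.7 %.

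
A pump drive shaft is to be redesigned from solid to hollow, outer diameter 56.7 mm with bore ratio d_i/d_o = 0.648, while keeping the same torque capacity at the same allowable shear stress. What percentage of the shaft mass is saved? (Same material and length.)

34.0 %

Equal τ_max and T ⇒ the solid shaft needs d_s³ = d_o³(1−k⁴), so d_s = 56.7·(1−0.648⁴)^(1/3) = 53.15 mm.
Area ratio A_h/A_s = d_o²(1−k²)/d_s² = (1−k²)/(1−k⁴)^(2/3) = 0.6602.
Mass saving = 1 − 0.6602 = 34.0 %.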